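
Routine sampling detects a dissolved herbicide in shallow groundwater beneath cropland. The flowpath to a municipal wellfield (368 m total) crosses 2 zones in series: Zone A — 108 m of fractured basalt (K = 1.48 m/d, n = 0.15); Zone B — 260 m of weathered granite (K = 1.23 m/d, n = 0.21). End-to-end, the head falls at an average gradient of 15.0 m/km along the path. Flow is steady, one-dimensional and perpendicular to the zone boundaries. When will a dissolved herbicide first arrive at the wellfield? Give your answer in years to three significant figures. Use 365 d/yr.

9.99 years

Steady 1-D flow in series ⇒ the Darcy flux q is identical in every zone and the zone head losses add (resistances L/K in series).
Σ(L/K) = 108/1.48 + 260/1.23 = 72.97 + 211.4 = 284.4 d
K_eq = L_total / Σ(L/K) = 368 / 284.4 = 1.294 m/d
q = K_eq · i = 1.294 × 0.015 = 0.01941 m/d (same in every zone)
Zone A: v = q/n = 0.01941/0.15 = 0.1294 m/d → t_A = 108/0.1294 = 834.5 d
Zone B: v = q/n = 0.01941/0.21 = 0.09244 m/d → t_B = 260/0.09244 = 2813 d
Total t = 834.5 + 2813 = 3647 d
   = 3647 / 365 = 9.99 yr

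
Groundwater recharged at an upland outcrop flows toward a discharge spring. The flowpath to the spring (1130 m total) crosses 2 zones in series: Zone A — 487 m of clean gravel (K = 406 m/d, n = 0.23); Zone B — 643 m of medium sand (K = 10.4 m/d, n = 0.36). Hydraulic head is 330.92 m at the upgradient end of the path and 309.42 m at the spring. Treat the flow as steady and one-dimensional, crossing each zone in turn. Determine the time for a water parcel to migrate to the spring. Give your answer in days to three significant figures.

1010 days

Total head drop ΔH = 330.92 − 309.42 = 21.50 m
Continuity: the same q passes through each zone, so ΔH = q·Σ(L_j/K_j) — the zones act as resistances in series.
Σ(L/K) = 487/406 + 643/10.4 = 1.200 + 61.83 = 63.03 d
q = ΔH / Σ(L/K) = 21.50 / 63.03 = 0.3411 m/d (same in every zone)
Zone A: v = q/n = 0.3411/0.23 = 1.483 m/d → t_A = 487/1.483 = 328.4 d
Zone B: v = q/n = 0.3411/0.36 = 0.9476 m/d → t_B = 643/0.9476 = 678.6 d
Total t = 328.4 + 678.6 = 1007 d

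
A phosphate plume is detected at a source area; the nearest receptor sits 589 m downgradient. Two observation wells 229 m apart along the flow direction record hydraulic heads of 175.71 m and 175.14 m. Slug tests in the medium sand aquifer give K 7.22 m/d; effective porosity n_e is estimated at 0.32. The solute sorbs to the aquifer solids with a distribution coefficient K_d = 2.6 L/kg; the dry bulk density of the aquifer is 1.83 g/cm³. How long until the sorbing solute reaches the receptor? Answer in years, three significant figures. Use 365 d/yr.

456 years

Hydraulic gradient i = (175.71 − 175.14) / 229 = 0.57 / 229 = 0.002489
Specific discharge q = 7.22 × 0.002489 = 0.01797 m/d
v = Ki/n = 7.22·0.002489/0.32 = 0.05616 m/d
Retardation R = 1 + ρ_b·K_d/n = 1 + 1.83×2.6/0.32 = 15.87
Contaminant velocity v_c = v/R = 0.05616/15.87 = 0.003539 m/d
t = L/v_c = 589/0.003539 = 166400 d
   = 166400/365 = 456 yr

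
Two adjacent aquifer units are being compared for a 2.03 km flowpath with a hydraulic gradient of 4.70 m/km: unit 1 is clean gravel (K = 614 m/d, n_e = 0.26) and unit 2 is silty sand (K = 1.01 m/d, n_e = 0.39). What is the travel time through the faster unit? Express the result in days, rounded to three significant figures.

Unit 1 (clean gravel): v = 614×0.0047/0.26 = 11.10 m/d, t = 2030/11.10 = 182.9 d
Unit 2 (silty sand): v = 1.01×0.0047/0.39 = 0.01217 m/d, t = 2030/0.01217 = 166800 d
Faster unit: t = 183 d

183 days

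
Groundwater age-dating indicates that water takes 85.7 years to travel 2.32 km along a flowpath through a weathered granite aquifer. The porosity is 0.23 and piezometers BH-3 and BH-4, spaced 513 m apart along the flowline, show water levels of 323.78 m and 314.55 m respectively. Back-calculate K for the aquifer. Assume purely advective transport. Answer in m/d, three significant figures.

0.948 m/d

Hydraulic gradient i = (323.78 − 314.55) / 513 = 9.23 / 513 = 0.01799
t = 85.7 years = 31280 d
L = 2.32 km = 2320 m
v = L / t = 2320 / 31280 = 0.07417 m/d
K = v · n / i = 0.07417 × 0.23 / 0.01799 = 0.948 m/d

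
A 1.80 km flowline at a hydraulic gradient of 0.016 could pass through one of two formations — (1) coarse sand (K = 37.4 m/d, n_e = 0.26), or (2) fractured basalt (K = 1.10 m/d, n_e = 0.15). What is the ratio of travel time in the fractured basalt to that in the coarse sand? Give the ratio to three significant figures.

Unit 1 (coarse sand): v = 37.4×0.016/0.26 = 2.302 m/d, t = 1800/2.302 = 782.1 d
Unit 2 (fractured basalt): v = 1.10×0.016/0.15 = 0.1173 m/d, t = 1800/0.1173 = 15340 d
t(fractured basalt) / t(coarse sand) = 15340/782.1 = 19.6

19.6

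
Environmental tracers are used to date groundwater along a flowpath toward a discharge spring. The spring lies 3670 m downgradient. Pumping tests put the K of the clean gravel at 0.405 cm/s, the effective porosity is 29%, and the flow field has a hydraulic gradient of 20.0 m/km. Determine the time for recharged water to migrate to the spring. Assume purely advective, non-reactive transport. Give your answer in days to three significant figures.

K = 0.405 cm/s × 864 = 349.9 m/d
Darcy flux q = K·i = 349.9 × 0.020 = 6.998 m/d
Seepage velocity v = q / n = 6.998 / 0.29 = 24.13 m/d
t = L / v = 3670 / 24.13 = 152.1 d

152 days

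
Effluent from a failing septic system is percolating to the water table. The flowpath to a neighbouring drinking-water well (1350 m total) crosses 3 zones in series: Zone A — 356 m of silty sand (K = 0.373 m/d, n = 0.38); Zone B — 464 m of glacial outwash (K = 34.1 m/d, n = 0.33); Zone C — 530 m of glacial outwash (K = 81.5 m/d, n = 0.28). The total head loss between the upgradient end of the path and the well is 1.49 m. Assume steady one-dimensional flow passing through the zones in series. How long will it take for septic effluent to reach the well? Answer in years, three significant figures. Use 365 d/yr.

Continuity: the same q passes through each zone, so ΔH = q·Σ(L_j/K_j) — the zones act as resistances in series.
Σ(L/K) = 356/0.373 + 464/34.1 + 530/81.5 = 954.4 + 13.61 + 6.503 = 974.5 d
q = ΔH / Σ(L/K) = 1.49 / 974.5 = 0.001529 m/d (same in every zone)
Zone A: v = q/n = 0.001529/0.38 = 0.004024 m/d → t_A = 356/0.004024 = 88480 d
Zone B: v = q/n = 0.001529/0.33 = 0.004633 m/d → t_B = 464/0.004633 = 100100 d
Zone C: v = q/n = 0.001529/0.28 = 0.005460 m/d → t_C = 530/0.005460 = 97060 d
Total t = 88480 + 100100 + 97060 = 285700 d
   = 285700 / 365 = 783 yr

783 years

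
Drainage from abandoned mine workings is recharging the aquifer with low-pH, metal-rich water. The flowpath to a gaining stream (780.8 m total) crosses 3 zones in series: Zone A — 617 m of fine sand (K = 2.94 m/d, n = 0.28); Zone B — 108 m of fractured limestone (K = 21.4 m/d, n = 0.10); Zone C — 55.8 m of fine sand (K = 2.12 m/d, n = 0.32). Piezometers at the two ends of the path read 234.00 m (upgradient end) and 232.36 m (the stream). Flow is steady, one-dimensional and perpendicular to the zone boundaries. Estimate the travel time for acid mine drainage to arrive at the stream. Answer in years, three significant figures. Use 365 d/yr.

81.2 years

Total head drop ΔH = 234.00 − 232.36 = 1.64 m
Steady 1-D flow in series ⇒ the Darcy flux q is identical in every zone and the zone head losses add (resistances L/K in series).
Σ(L/K) = 617/2.94 + 108/21.4 + 55.8/2.12 = 209.9 + 5.047 + 26.32 = 241.2 d
q = ΔH / Σ(L/K) = 1.64 / 241.2 = 0.006798 m/d (same in every zone)
Zone A: v = q/n = 0.006798/0.28 = 0.02428 m/d → t_A = 617/0.02428 = 25410 d
Zone B: v = q/n = 0.006798/0.10 = 0.06798 m/d → t_B = 108/0.06798 = 1589 d
Zone C: v = q/n = 0.006798/0.32 = 0.02125 m/d → t_C = 55.8/0.02125 = 2626 d
Total t = 25410 + 1589 + 2626 = 29630 d
   = 29630 / 365 = 81.2 yr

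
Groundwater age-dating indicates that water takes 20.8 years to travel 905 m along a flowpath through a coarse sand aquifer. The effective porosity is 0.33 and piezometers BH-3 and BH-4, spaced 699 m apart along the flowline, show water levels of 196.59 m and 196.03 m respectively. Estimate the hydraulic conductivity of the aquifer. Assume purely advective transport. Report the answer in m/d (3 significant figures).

49.1 m/d

Hydraulic gradient i = (196.59 − 196.03) / 699 = 0.56 / 699 = 8.011e-4
t = 20.8 years = 7592 d
v = L / t = 905 / 7592 = 0.1192 m/d
K = v · n / i = 0.1192 × 0.33 / 8.011e-4 = 49.1 m/d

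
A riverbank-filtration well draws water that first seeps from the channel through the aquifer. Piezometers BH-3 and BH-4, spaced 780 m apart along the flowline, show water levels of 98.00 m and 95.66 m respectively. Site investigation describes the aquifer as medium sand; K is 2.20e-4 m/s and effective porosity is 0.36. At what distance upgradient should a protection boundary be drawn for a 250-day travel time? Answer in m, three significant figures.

Hydraulic gradient i = (98.00 − 95.66) / 780 = 2.34 / 780 = 0.003000
K = 2.20e-4 m/s × 86400 s/d = 19.01 m/d
Darcy flux q = K·i = 19.01 × 0.003000 = 0.05702 m/d
Seepage velocity v = q / n = 0.05702 / 0.36 = 0.1584 m/d
L = v × T = 0.1584 × 250 = 39.60 m

39.6 m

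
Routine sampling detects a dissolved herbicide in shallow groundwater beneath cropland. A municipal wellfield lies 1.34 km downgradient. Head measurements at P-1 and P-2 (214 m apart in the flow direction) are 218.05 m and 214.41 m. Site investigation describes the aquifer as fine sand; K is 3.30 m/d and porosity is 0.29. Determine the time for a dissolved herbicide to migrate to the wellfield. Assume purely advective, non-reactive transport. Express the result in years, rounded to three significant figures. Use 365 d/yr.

19.0 years

Hydraulic gradient i = (218.05 − 214.41) / 214 = 3.64 / 214 = 0.01701
Specific discharge q = 3.30 × 0.01701 = 0.05613 m/d
v = Ki/n = 3.30·0.01701/0.29 = 0.1936 m/d
L = 1.34 km = 1340 m
t = L / v = 1340 / 0.1936 = 6923 d
   = 6923 / 365 = 19.0 yr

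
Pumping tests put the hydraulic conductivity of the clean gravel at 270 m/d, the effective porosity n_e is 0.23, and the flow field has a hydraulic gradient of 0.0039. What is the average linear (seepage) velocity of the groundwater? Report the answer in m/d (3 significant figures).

Specific discharge q = 270 × 0.0039 = 1.053 m/d
Seepage velocity v = q / n = 1.053 / 0.23 = 4.578 m/d

4.58 m/d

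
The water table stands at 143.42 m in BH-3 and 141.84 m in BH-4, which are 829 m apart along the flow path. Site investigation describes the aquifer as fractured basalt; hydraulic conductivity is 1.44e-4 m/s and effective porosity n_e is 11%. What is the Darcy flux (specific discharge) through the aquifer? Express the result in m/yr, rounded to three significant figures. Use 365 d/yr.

Hydraulic gradient i = (143.42 − 141.84) / 829 = 1.58 / 829 = 0.001906
K = 1.44e-4 m/s × 86400 s/d = 12.44 m/d
Specific discharge q = 12.44 × 0.001906 = 0.02371 m/d
   = 0.02371 × 365 = 8.66 m/yr

8.66 m/yr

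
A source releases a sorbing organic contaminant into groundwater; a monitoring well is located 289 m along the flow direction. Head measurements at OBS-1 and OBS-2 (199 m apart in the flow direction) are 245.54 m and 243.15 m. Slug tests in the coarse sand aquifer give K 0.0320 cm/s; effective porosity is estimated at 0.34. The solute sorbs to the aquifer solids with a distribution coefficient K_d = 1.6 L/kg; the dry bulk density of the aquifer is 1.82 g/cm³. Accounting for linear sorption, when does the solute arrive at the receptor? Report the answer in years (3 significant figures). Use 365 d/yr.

Hydraulic gradient i = (245.54 − 243.15) / 199 = 2.39 / 199 = 0.01201
K = 0.0320 cm/s × 864 = 27.65 m/d
Darcy flux q = K·i = 27.65 × 0.01201 = 0.3321 m/d
Average linear velocity = 0.3321 / 0.34 = 0.9766 m/d
Retardation R = 1 + ρ_b·K_d/n = 1 + 1.82×1.6/0.34 = 9.565
Contaminant velocity v_c = v/R = 0.9766/9.565 = 0.1021 m/d
t = L/v_c = 289/0.1021 = 2830 d
   = 2830/365 = 7.75 yr

7.75 years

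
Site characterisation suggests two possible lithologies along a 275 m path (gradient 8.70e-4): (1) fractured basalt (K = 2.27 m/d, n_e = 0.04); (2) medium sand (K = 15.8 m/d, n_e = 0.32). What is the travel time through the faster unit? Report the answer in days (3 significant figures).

Unit 1 (fractured basalt): v = 2.27×8.7e-4/0.04 = 0.04937 m/d, t = 275/0.04937 = 5570 d
Unit 2 (medium sand): v = 15.8×8.7e-4/0.32 = 0.04296 m/d, t = 275/0.04296 = 6402 d
Faster unit: t = 5570 d

5570 days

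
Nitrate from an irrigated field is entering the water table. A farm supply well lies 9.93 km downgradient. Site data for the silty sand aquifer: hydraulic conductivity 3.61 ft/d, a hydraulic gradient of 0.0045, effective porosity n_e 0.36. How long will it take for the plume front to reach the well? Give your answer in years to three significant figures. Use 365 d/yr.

1980 years

K = 3.61 ft/d × 0.3048 = 1.100 m/d
Darcy flux q = K·i = 1.100 × 0.0045 = 0.004951 m/d
v = Ki/n = 1.100·0.0045/0.36 = 0.01375 m/d
L = 9.93 km = 9930 m
t = L / v = 9930 / 0.01375 = 722000 d
   = 722000 / 365 = 1980 yr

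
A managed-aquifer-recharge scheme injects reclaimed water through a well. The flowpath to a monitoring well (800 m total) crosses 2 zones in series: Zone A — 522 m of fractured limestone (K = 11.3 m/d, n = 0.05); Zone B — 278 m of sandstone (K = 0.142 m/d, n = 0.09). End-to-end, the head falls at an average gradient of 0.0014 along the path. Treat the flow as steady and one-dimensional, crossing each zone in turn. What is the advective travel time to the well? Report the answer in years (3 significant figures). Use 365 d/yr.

251 years

Steady 1-D flow in series ⇒ the Darcy flux q is identical in every zone and the zone head losses add (resistances L/K in series).
Σ(L/K) = 522/11.3 + 278/0.142 = 46.19 + 1958 = 2004 d
K_eq = L_total / Σ(L/K) = 800 / 2004 = 0.3992 m/d
q = K_eq · i = 0.3992 × 0.0014 = 5.589e-4 m/d (same in every zone)
Zone A: v = q/n = 5.589e-4/0.05 = 0.01118 m/d → t_A = 522/0.01118 = 46700 d
Zone B: v = q/n = 5.589e-4/0.09 = 0.006210 m/d → t_B = 278/0.006210 = 44770 d
Total t = 46700 + 44770 = 91470 d
   = 91470 / 365 = 251 yr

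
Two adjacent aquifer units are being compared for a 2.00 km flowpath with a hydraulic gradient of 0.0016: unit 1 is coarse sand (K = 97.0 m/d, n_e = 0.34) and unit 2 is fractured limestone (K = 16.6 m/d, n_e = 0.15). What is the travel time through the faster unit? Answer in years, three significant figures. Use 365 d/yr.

12.0 years

Unit 1 (coarse sand): v = 97.0×0.0016/0.34 = 0.4565 m/d, t = 2000/0.4565 = 4381 d
Unit 2 (fractured limestone): v = 16.6×0.0016/0.15 = 0.1771 m/d, t = 2000/0.1771 = 11300 d
Faster: 4381 d / 365 = 12.0 yr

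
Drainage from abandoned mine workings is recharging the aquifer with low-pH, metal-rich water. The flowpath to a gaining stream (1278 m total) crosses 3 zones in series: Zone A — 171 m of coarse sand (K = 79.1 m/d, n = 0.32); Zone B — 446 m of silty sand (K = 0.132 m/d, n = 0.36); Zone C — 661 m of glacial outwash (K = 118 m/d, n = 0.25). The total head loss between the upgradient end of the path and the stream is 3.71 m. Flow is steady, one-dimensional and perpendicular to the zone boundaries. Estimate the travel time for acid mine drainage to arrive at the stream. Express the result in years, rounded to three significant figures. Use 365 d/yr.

Steady 1-D flow in series ⇒ the Darcy flux q is identical in every zone and the zone head losses add (resistances L/K in series).
Σ(L/K) = 171/79.1 + 446/0.132 + 661/118 = 2.162 + 3379 + 5.602 = 3387 d
q = ΔH / Σ(L/K) = 3.71 / 3387 = 0.001096 m/d (same in every zone)
Zone A: v = q/n = 0.001096/0.32 = 0.003423 m/d → t_A = 171/0.003423 = 49950 d
Zone B: v = q/n = 0.001096/0.36 = 0.003043 m/d → t_B = 446/0.003043 = 146600 d
Zone C: v = q/n = 0.001096/0.25 = 0.004382 m/d → t_C = 661/0.004382 = 150800 d
Total t = 49950 + 146600 + 150800 = 347400 d
   = 347400 / 365 = 952 yr

952 years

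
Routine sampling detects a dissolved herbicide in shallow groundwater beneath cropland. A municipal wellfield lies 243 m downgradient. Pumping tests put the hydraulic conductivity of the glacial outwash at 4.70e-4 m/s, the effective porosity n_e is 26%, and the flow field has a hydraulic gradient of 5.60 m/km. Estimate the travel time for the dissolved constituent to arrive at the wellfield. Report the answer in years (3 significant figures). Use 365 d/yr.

K = 4.70e-4 m/s × 86400 s/d = 40.61 m/d
q = Ki = 40.61 × 0.0056 = 0.2274 m/d
Average linear velocity = 0.2274 / 0.26 = 0.8746 m/d
t = L / v = 243 / 0.8746 = 277.8 d
   = 277.8 / 365 = 0.761 yr

0.761 years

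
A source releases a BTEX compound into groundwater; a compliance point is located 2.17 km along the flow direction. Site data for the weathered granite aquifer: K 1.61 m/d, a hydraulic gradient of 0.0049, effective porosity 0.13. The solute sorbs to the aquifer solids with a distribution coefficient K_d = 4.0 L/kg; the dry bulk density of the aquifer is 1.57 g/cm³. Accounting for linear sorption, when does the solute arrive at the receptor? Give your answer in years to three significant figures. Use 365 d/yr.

4830 years

Specific discharge q = 1.61 × 0.0049 = 0.007889 m/d
v_s = q/n_e = 0.007889/0.13 = 0.06068 m/d
Retardation R = 1 + ρ_b·K_d/n = 1 + 1.57×4.0/0.13 = 49.31
Contaminant velocity v_c = v/R = 0.06068/49.31 = 0.001231 m/d
L = 2.17 km = 2170 m
t = L/v_c = 2170/0.001231 = 1.763e6 d
   = 1.763e6/365 = 4830 yr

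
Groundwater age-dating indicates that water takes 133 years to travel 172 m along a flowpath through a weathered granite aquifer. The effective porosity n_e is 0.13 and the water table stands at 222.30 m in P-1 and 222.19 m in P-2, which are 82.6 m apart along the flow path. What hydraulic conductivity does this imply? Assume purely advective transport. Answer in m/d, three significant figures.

Hydraulic gradient i = (222.30 − 222.19) / 82.6 = 0.11 / 82.6 = 0.001332
t = 133 years = 48550 d
v = L / t = 172 / 48550 = 0.003543 m/d
K = v · n / i = 0.003543 × 0.13 / 0.001332 = 0.346 m/d

0.346 m/d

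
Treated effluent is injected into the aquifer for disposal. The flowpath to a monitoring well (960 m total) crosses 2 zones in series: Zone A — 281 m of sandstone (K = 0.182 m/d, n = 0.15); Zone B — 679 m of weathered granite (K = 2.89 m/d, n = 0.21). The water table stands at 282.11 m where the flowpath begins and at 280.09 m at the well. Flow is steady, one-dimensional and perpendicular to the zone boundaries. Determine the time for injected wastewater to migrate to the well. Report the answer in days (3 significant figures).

Total head drop ΔH = 282.11 − 280.09 = 2.02 m
Steady 1-D flow in series ⇒ the Darcy flux q is identical in every zone and the zone head losses add (resistances L/K in series).
Σ(L/K) = 281/0.182 + 679/2.89 = 1544 + 234.9 = 1779 d
q = ΔH / Σ(L/K) = 2.02 / 1779 = 0.001136 m/d (same in every zone)
Zone A: v = q/n = 0.001136/0.15 = 0.007570 m/d → t_A = 281/0.007570 = 37120 d
Zone B: v = q/n = 0.001136/0.21 = 0.005407 m/d → t_B = 679/0.005407 = 125600 d
Total t = 37120 + 125600 = 162700 d

163000 days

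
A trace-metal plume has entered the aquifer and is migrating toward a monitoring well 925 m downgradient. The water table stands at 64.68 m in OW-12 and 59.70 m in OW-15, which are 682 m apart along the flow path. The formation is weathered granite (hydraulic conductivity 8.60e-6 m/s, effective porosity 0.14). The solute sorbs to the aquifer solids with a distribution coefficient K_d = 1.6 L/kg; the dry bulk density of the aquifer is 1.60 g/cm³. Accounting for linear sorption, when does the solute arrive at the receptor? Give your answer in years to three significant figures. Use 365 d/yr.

Hydraulic gradient i = (64.68 − 59.70) / 682 = 4.98 / 682 = 0.007302
K = 8.60e-6 m/s × 86400 s/d = 0.7430 m/d
Darcy flux q = K·i = 0.7430 × 0.007302 = 0.005426 m/d
v_s = q/n_e = 0.005426/0.14 = 0.03876 m/d
Retardation R = 1 + ρ_b·K_d/n = 1 + 1.60×1.6/0.14 = 19.29
Contaminant velocity v_c = v/R = 0.03876/19.29 = 0.002010 m/d
t = L/v_c = 925/0.002010 = 460300 d
   = 460300/365 = 1260 yr

1260 years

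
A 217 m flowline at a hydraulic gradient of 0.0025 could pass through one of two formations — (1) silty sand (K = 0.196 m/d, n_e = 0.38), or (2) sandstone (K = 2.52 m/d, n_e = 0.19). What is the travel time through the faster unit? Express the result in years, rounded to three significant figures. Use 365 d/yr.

17.9 years

Unit 1 (silty sand): v = 0.196×0.0025/0.38 = 0.001289 m/d, t = 217/0.001289 = 168300 d
Unit 2 (sandstone): v = 2.52×0.0025/0.19 = 0.03316 m/d, t = 217/0.03316 = 6544 d
Faster: 6544 d / 365 = 17.9 yr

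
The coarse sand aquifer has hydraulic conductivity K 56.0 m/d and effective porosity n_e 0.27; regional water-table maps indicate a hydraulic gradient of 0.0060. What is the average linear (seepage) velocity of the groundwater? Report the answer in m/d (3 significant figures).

Darcy flux q = K·i = 56.0 × 0.0060 = 0.3360 m/d
Seepage velocity v = q / n = 0.3360 / 0.27 = 1.244 m/d

1.24 m/d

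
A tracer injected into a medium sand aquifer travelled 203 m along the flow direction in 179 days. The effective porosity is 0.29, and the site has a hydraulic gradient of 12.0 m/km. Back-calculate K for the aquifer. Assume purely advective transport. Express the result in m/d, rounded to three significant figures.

27.4 m/d

v = L / t = 203 / 179 = 1.134 m/d
K = v · n / i = 1.134 × 0.29 / 0.012 = 27.4 m/d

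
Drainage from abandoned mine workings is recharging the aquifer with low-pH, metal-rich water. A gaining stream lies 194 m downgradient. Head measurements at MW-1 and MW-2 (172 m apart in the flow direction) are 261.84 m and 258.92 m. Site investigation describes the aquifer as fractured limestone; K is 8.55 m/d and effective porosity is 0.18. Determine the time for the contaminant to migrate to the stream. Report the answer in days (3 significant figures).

Hydraulic gradient i = (261.84 − 258.92) / 172 = 2.92 / 172 = 0.01698
Specific discharge q = 8.55 × 0.01698 = 0.1452 m/d
Seepage velocity v = q / n = 0.1452 / 0.18 = 0.8064 m/d
t = L / v = 194 / 0.8064 = 240.6 d

241 days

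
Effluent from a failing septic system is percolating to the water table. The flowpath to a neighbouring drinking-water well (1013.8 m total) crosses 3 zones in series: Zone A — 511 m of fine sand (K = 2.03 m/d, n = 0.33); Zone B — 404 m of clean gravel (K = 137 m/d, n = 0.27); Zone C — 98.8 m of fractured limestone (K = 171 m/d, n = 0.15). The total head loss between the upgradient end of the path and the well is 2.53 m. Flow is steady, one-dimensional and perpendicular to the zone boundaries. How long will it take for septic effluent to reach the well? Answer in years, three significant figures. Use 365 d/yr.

80.9 years

Steady 1-D flow in series ⇒ the Darcy flux q is identical in every zone and the zone head losses add (resistances L/K in series).
Σ(L/K) = 511/2.03 + 404/137 + 98.8/171 = 251.7 + 2.949 + 0.5778 = 255.3 d
q = ΔH / Σ(L/K) = 2.53 / 255.3 = 0.009912 m/d (same in every zone)
Zone A: v = q/n = 0.009912/0.33 = 0.03004 m/d → t_A = 511/0.03004 = 17010 d
Zone B: v = q/n = 0.009912/0.27 = 0.03671 m/d → t_B = 404/0.03671 = 11010 d
Zone C: v = q/n = 0.009912/0.15 = 0.06608 m/d → t_C = 98.8/0.06608 = 1495 d
Total t = 17010 + 11010 + 1495 = 29510 d
   = 29510 / 365 = 80.9 yr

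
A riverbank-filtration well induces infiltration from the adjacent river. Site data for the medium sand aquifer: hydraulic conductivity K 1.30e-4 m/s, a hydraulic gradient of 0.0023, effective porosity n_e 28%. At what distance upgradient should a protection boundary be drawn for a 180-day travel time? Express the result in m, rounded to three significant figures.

16.6 m

K = 1.30e-4 m/s × 86400 s/d = 11.23 m/d
Specific discharge q = 11.23 × 0.0023 = 0.02583 m/d
Average linear velocity = 0.02583 / 0.28 = 0.09226 m/d
L = v × T = 0.09226 × 180 = 16.61 m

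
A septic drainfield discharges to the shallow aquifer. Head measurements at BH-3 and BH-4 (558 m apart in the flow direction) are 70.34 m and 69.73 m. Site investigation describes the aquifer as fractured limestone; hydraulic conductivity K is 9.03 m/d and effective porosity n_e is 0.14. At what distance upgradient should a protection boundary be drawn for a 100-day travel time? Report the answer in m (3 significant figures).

Hydraulic gradient i = (70.34 − 69.73) / 558 = 0.61 / 558 = 0.001093
Specific discharge q = 9.03 × 0.001093 = 0.009872 m/d
v = Ki/n = 9.03·0.001093/0.14 = 0.07051 m/d
L = v × T = 0.07051 × 100 = 7.051 m

7.05 m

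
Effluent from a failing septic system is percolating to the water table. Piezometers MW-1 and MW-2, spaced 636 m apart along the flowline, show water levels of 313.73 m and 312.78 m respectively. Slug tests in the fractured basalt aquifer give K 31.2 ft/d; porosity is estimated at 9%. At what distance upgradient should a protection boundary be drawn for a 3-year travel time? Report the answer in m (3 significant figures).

173 m

Hydraulic gradient i = (313.73 − 312.78) / 636 = 0.95 / 636 = 0.001494
K = 31.2 ft/d × 0.3048 = 9.510 m/d
Darcy flux q = K·i = 9.510 × 0.001494 = 0.01420 m/d
v = Ki/n = 9.510·0.001494/0.09 = 0.1578 m/d
T = 3 yr × 365 = 1095 d
L = v × T = 0.1578 × 1095 = 172.8 m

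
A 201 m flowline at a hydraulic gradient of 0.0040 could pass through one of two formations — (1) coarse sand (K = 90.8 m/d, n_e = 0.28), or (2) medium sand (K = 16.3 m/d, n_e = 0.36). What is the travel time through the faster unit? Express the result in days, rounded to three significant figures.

Unit 1 (coarse sand): v = 90.8×0.0040/0.28 = 1.297 m/d, t = 201/1.297 = 155.0 d
Unit 2 (medium sand): v = 16.3×0.0040/0.36 = 0.1811 m/d, t = 201/0.1811 = 1110 d
Faster unit: t = 155 d

155 days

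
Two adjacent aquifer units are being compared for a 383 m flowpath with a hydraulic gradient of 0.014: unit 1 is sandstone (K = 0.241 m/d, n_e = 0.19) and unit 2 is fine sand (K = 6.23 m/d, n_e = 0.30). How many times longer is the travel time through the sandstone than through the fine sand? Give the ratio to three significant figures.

16.4

Unit 1 (sandstone): v = 0.241×0.014/0.19 = 0.01776 m/d, t = 383/0.01776 = 21570 d
Unit 2 (fine sand): v = 6.23×0.014/0.30 = 0.2907 m/d, t = 383/0.2907 = 1317 d
t(sandstone) / t(fine sand) = 21570/1317 = 16.4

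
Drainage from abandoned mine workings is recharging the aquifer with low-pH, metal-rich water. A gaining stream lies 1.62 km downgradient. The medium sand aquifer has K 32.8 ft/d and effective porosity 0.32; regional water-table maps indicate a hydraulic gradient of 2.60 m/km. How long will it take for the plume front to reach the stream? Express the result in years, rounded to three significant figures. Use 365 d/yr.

54.6 years

K = 32.8 ft/d × 0.3048 = 9.997 m/d
Darcy flux q = K·i = 9.997 × 0.0026 = 0.02599 m/d
v = Ki/n = 9.997·0.0026/0.32 = 0.08123 m/d
L = 1.62 km = 1620 m
t = L / v = 1620 / 0.08123 = 19940 d
   = 19940 / 365 = 54.6 yr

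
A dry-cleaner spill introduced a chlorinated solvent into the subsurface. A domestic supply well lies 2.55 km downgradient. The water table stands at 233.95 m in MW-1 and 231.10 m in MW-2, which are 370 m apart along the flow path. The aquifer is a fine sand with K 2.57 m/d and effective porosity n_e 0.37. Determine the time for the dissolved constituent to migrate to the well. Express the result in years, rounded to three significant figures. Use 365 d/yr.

131 years

Hydraulic gradient i = (233.95 − 231.10) / 370 = 2.85 / 370 = 0.007703
Darcy flux q = K·i = 2.57 × 0.007703 = 0.01980 m/d
v_s = q/n_e = 0.01980/0.37 = 0.05350 m/d
L = 2.55 km = 2550 m
t = L / v = 2550 / 0.05350 = 47660 d
   = 47660 / 365 = 131 yr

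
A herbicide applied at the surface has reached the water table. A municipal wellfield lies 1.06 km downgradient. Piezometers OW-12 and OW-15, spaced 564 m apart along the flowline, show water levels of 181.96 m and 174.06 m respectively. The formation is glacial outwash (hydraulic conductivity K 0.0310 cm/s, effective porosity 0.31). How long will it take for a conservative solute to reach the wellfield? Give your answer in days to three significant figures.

Hydraulic gradient i = (181.96 − 174.06) / 564 = 7.90 / 564 = 0.01401
K = 0.0310 cm/s × 864 = 26.78 m/d
Specific discharge q = 26.78 × 0.01401 = 0.3752 m/d
v_s = q/n_e = 0.3752/0.31 = 1.210 m/d
L = 1.06 km = 1060 m
t = L / v = 1060 / 1.210 = 875.9 d

876 days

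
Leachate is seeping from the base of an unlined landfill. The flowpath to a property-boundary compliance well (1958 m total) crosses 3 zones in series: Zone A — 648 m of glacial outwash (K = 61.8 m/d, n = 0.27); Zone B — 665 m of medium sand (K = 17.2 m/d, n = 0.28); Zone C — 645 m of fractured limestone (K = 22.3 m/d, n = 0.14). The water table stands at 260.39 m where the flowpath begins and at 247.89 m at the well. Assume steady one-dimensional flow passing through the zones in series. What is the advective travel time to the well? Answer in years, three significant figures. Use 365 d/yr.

Total head drop ΔH = 260.39 − 247.89 = 12.50 m
Continuity: the same q passes through each zone, so ΔH = q·Σ(L_j/K_j) — the zones act as resistances in series.
Σ(L/K) = 648/61.8 + 665/17.2 + 645/22.3 = 10.49 + 38.66 + 28.92 = 78.07 d
q = ΔH / Σ(L/K) = 12.50 / 78.07 = 0.1601 m/d (same in every zone)
Zone A: v = q/n = 0.1601/0.27 = 0.5930 m/d → t_A = 648/0.5930 = 1093 d
Zone B: v = q/n = 0.1601/0.28 = 0.5718 m/d → t_B = 665/0.5718 = 1163 d
Zone C: v = q/n = 0.1601/0.14 = 1.144 m/d → t_C = 645/1.144 = 564.0 d
Total t = 1093 + 1163 + 564.0 = 2820 d
   = 2820 / 365 = 7.73 yr

7.73 years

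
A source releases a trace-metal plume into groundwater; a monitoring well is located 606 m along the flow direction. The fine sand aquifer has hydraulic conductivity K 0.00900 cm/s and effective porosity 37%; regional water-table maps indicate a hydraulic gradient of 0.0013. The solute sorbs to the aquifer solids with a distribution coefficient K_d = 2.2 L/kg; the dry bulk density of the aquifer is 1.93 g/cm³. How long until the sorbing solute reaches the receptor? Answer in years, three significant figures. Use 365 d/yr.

K = 0.00900 cm/s × 864 = 7.776 m/d
Specific discharge q = 7.776 × 0.0013 = 0.01011 m/d
v_s = q/n_e = 0.01011/0.37 = 0.02732 m/d
Retardation R = 1 + ρ_b·K_d/n = 1 + 1.93×2.2/0.37 = 12.48
Contaminant velocity v_c = v/R = 0.02732/12.48 = 0.002190 m/d
t = L/v_c = 606/0.002190 = 276700 d
   = 276700/365 = 758 yr

758 years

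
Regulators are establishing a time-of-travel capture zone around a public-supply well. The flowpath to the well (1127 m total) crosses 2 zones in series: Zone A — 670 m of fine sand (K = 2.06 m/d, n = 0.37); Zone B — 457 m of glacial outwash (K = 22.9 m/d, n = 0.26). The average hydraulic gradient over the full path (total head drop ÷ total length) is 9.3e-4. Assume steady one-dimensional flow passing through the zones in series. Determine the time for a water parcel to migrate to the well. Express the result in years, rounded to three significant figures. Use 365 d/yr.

Continuity: the same q passes through each zone, so ΔH = q·Σ(L_j/K_j) — the zones act as resistances in series.
Σ(L/K) = 670/2.06 + 457/22.9 = 325.2 + 19.96 = 345.2 d
K_eq = L_total / Σ(L/K) = 1127 / 345.2 = 3.265 m/d
q = K_eq · i = 3.265 × 9.3e-4 = 0.003036 m/d (same in every zone)
Zone A: v = q/n = 0.003036/0.37 = 0.008206 m/d → t_A = 670/0.008206 = 81650 d
Zone B: v = q/n = 0.003036/0.26 = 0.01168 m/d → t_B = 457/0.01168 = 39130 d
Total t = 81650 + 39130 = 120800 d
   = 120800 / 365 = 331 yr

331 years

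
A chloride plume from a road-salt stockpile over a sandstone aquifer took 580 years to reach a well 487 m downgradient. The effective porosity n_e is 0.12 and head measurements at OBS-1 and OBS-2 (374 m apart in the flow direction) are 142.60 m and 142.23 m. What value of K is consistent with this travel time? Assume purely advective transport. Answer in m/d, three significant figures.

Hydraulic gradient i = (142.60 − 142.23) / 374 = 0.37 / 374 = 9.893e-4
t = 580 years = 211700 d
v = L / t = 487 / 211700 = 0.002300 m/d
K = v · n / i = 0.002300 × 0.12 / 9.893e-4 = 0.279 m/d

0.279 m/d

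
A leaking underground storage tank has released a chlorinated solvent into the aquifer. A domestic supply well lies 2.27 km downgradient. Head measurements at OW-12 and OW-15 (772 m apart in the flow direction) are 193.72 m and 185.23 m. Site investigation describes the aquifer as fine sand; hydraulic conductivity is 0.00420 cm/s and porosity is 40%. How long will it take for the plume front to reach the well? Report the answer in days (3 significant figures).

22800 days

Hydraulic gradient i = (193.72 − 185.23) / 772 = 8.49 / 772 = 0.01100
K = 0.00420 cm/s × 864 = 3.629 m/d
Darcy flux q = K·i = 3.629 × 0.01100 = 0.03991 m/d
Average linear velocity = 0.03991 / 0.40 = 0.09977 m/d
L = 2.27 km = 2270 m
t = L / v = 2270 / 0.09977 = 22750 d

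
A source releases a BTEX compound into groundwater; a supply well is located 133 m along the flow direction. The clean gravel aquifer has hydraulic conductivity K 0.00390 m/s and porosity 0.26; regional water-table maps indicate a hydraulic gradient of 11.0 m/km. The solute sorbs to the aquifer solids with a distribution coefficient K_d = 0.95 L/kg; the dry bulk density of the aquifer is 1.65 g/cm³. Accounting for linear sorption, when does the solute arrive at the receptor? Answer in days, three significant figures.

K = 0.00390 m/s × 86400 s/d = 337.0 m/d
Darcy flux q = K·i = 337.0 × 0.011 = 3.707 m/d
Seepage velocity v = q / n = 3.707 / 0.26 = 14.26 m/d
Retardation R = 1 + ρ_b·K_d/n = 1 + 1.65×0.95/0.26 = 7.029
Contaminant velocity v_c = v/R = 14.26/7.029 = 2.028 m/d
t = L/v_c = 133/2.028 = 65.57 d

65.6 days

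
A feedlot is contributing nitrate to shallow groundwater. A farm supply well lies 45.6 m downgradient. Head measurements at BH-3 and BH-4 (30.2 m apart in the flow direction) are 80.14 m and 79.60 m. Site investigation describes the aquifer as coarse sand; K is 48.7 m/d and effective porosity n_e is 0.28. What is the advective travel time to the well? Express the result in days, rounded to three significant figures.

Hydraulic gradient i = (80.14 − 79.60) / 30.2 = 0.54 / 30.2 = 0.01788
q = Ki = 48.7 × 0.01788 = 0.8708 m/d
Average linear velocity = 0.8708 / 0.28 = 3.110 m/d
t = L / v = 45.6 / 3.110 = 14.66 d

14.7 days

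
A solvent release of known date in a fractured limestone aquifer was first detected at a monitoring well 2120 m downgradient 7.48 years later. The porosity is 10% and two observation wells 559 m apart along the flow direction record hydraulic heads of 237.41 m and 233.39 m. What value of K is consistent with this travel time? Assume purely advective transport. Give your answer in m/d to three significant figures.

10.8 m/d

Hydraulic gradient i = (237.41 − 233.39) / 559 = 4.02 / 559 = 0.007191
t = 7.48 years = 2730 d
v = L / t = 2120 / 2730 = 0.7765 m/d
K = v · n / i = 0.7765 × 0.10 / 0.007191 = 10.8 m/d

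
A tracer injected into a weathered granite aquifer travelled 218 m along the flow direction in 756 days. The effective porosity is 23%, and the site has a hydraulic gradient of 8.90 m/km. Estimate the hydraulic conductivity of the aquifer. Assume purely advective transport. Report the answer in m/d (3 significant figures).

v = L / t = 218 / 756 = 0.2884 m/d
K = v · n / i = 0.2884 × 0.23 / 0.0089 = 7.45 m/d

7.45 m/d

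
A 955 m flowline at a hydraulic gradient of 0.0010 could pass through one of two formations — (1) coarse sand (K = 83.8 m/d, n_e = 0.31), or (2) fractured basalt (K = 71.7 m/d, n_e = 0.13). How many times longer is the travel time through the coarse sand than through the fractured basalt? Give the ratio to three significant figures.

Unit 1 (coarse sand): v = 83.8×0.0010/0.31 = 0.2703 m/d, t = 955/0.2703 = 3533 d
Unit 2 (fractured basalt): v = 71.7×0.0010/0.13 = 0.5515 m/d, t = 955/0.5515 = 1732 d
t(coarse sand) / t(fractured basalt) = 3533/1732 = 2.04

2.04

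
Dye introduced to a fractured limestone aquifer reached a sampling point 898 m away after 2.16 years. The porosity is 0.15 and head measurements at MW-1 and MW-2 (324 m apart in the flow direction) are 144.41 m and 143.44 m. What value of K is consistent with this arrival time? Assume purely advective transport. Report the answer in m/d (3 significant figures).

57.1 m/d

Hydraulic gradient i = (144.41 − 143.44) / 324 = 0.97 / 324 = 0.002994
t = 2.16 years = 788.4 d
v = L / t = 898 / 788.4 = 1.139 m/d
K = v · n / i = 1.139 × 0.15 / 0.002994 = 57.1 m/d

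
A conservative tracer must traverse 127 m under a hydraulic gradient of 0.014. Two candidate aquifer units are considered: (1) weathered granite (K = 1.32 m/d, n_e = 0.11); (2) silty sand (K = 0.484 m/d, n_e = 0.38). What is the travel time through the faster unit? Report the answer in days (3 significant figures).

Unit 1 (weathered granite): v = 1.32×0.014/0.11 = 0.1680 m/d, t = 127/0.1680 = 756.0 d
Unit 2 (silty sand): v = 0.484×0.014/0.38 = 0.01783 m/d, t = 127/0.01783 = 7122 d
Faster unit: t = 756 d

756 days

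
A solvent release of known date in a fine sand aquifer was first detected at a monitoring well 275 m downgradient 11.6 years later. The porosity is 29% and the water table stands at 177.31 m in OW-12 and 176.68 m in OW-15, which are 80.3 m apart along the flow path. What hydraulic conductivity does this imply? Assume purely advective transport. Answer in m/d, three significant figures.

2.40 m/d

Hydraulic gradient i = (177.31 − 176.68) / 80.3 = 0.63 / 80.3 = 0.007846
t = 11.6 years = 4234 d
v = L / t = 275 / 4234 = 0.06495 m/d
K = v · n / i = 0.06495 × 0.29 / 0.007846 = 2.40 m/d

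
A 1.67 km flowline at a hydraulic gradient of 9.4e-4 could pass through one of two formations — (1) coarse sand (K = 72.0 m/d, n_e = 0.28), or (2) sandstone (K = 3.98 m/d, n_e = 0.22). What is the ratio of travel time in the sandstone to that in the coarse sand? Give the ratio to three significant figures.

14.2

Unit 1 (coarse sand): v = 72.0×9.4e-4/0.28 = 0.2417 m/d, t = 1670/0.2417 = 6909 d
Unit 2 (sandstone): v = 3.98×9.4e-4/0.22 = 0.01701 m/d, t = 1670/0.01701 = 98200 d
t(sandstone) / t(coarse sand) = 98200/6909 = 14.2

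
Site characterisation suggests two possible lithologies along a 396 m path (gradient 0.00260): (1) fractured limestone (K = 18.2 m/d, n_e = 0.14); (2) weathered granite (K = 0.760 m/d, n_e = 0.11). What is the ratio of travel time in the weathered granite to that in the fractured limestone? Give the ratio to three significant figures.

18.8

Unit 1 (fractured limestone): v = 18.2×0.0026/0.14 = 0.3380 m/d, t = 396/0.3380 = 1172 d
Unit 2 (weathered granite): v = 0.760×0.0026/0.11 = 0.01796 m/d, t = 396/0.01796 = 22040 d
t(weathered granite) / t(fractured limestone) = 22040/1172 = 18.8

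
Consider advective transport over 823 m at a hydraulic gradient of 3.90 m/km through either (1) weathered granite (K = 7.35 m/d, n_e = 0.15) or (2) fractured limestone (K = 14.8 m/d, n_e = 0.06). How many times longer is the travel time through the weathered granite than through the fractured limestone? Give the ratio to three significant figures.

Unit 1 (weathered granite): v = 7.35×0.0039/0.15 = 0.1911 m/d, t = 823/0.1911 = 4307 d
Unit 2 (fractured limestone): v = 14.8×0.0039/0.06 = 0.9620 m/d, t = 823/0.9620 = 855.5 d
t(weathered granite) / t(fractured limestone) = 4307/855.5 = 5.03

5.03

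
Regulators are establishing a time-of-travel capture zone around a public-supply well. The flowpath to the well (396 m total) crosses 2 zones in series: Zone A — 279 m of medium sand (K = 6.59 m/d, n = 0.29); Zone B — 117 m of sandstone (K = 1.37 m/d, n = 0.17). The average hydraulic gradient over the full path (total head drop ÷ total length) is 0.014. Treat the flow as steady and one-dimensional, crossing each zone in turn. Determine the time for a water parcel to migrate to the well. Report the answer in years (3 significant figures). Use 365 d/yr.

Continuity: the same q passes through each zone, so ΔH = q·Σ(L_j/K_j) — the zones act as resistances in series.
Σ(L/K) = 279/6.59 + 117/1.37 = 42.34 + 85.40 = 127.7 d
K_eq = L_total / Σ(L/K) = 396 / 127.7 = 3.100 m/d
q = K_eq · i = 3.100 × 0.014 = 0.04340 m/d (same in every zone)
Zone A: v = q/n = 0.04340/0.29 = 0.1497 m/d → t_A = 279/0.1497 = 1864 d
Zone B: v = q/n = 0.04340/0.17 = 0.2553 m/d → t_B = 117/0.2553 = 458.3 d
Total t = 1864 + 458.3 = 2323 d
   = 2323 / 365 = 6.36 yr

6.36 years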